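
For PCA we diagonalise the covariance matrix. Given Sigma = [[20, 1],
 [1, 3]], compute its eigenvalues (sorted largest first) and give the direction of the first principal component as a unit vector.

Step 1 — characteristic polynomial of 2×2 Sigma:
  det(Sigma - λI) = λ² - trace · λ + det = 0.
  trace = 20 + 3 = 23, det = 20·3 - (1)² = 59.
Step 2 — discriminant:
  Δ = trace² - 4·det = 529 - 236 = 293.
Step 3 — eigenvalues:
  λ = (trace ± √Δ)/2 = (23 ± 17.1172)/2,
  λ_1 = 20.0586,  λ_2 = 2.9414.

Step 4 — unit eigenvector for λ_1: solve (Sigma - λ_1 I)v = 0. First row:
  (20 - 20.0586)·v_x + (1)·v_y = 0, i.e. (-0.0586)·v_x + (1)·v_y = 0,
  so v ∝ (b, λ_1 - a) = (1, 0.0586) = u.
  ||u|| = √((1)² + (0.0586)²) = √(1.0034) ≈ 1.0017,
  v_1 = u/||u|| ≈ (0.9983, 0.0585) (||v_1|| = 1).

λ_1 = 20.0586,  λ_2 = 2.9414;  v_1 ≈ (0.9983, 0.0585)


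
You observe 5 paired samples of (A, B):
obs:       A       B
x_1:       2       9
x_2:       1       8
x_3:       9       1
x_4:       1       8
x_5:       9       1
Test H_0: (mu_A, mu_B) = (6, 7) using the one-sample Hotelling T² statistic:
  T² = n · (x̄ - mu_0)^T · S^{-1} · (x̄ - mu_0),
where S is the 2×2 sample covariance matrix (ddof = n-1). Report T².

Step 1 — sample mean vector:
  mean(A) = (2 + 1 + 9 + 1 + 9) / 5 = 22/5 = 4.4
  mean(B) = (9 + 8 + 1 + 8 + 1) / 5 = 27/5 = 5.4
  x̄ = (4.4, 5.4),  deviation x̄ - mu_0 = (4.4, 5.4) - (6, 7) = (-1.6, -1.6).

Step 2 — sample covariance matrix, S[i,j] = (1/(n-1)) · Σ_k (x_{k,i} - mean_i) · (x_{k,j} - mean_j), divisor n-1 = 4:
  S[A,A] = ((-2.4)·(-2.4) + (-3.4)·(-3.4) + (4.6)·(4.6) + (-3.4)·(-3.4) + (4.6)·(4.6)) / 4 = 71.2/4 = 17.8
  S[A,B] = ((-2.4)·(3.6) + (-3.4)·(2.6) + (4.6)·(-4.4) + (-3.4)·(2.6) + (4.6)·(-4.4)) / 4 = -66.8/4 = -16.7
  S[B,B] = ((3.6)·(3.6) + (2.6)·(2.6) + (-4.4)·(-4.4) + (2.6)·(2.6) + (-4.4)·(-4.4)) / 4 = 65.2/4 = 16.3
  S = [[17.8, -16.7],
 [-16.7, 16.3]].

Step 3 — invert S. det(S) = 17.8·16.3 - (-16.7)² = 11.25.
  S^{-1} = (1/det) · [[d, -b], [-b, a]] = [[1.4489, 1.4844],
 [1.4844, 1.5822]].

Step 4 — quadratic form (x̄ - mu_0)^T · S^{-1} · (x̄ - mu_0):
  S^{-1} · (x̄ - mu_0) = (-4.6933, -4.9067),
  (x̄ - mu_0)^T · [...] = (-1.6)·(-4.6933) + (-1.6)·(-4.9067) = 15.36.

Step 5 — scale by n: T² = 5 · 15.36 = 76.8.

T² ≈ 76.8


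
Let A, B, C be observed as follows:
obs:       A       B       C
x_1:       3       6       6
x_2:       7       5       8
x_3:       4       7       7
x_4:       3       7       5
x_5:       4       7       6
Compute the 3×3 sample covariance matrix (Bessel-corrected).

Step 1 — column means:
  mean(A) = (3 + 7 + 4 + 3 + 4) / 5 = 21/5 = 4.2
  mean(B) = (6 + 5 + 7 + 7 + 7) / 5 = 32/5 = 6.4
  mean(C) = (6 + 8 + 7 + 5 + 6) / 5 = 32/5 = 6.4

Step 2 — sample covariance S[i,j] = (1/(n-1)) · Σ_k (x_{k,i} - mean_i) · (x_{k,j} - mean_j), with n-1 = 4.
  S[A,A] = ((-1.2)·(-1.2) + (2.8)·(2.8) + (-0.2)·(-0.2) + (-1.2)·(-1.2) + (-0.2)·(-0.2)) / 4 = 10.8/4 = 2.7
  S[A,B] = ((-1.2)·(-0.4) + (2.8)·(-1.4) + (-0.2)·(0.6) + (-1.2)·(0.6) + (-0.2)·(0.6)) / 4 = -4.4/4 = -1.1
  S[A,C] = ((-1.2)·(-0.4) + (2.8)·(1.6) + (-0.2)·(0.6) + (-1.2)·(-1.4) + (-0.2)·(-0.4)) / 4 = 6.6/4 = 1.65
  S[B,B] = ((-0.4)·(-0.4) + (-1.4)·(-1.4) + (0.6)·(0.6) + (0.6)·(0.6) + (0.6)·(0.6)) / 4 = 3.2/4 = 0.8
  S[B,C] = ((-0.4)·(-0.4) + (-1.4)·(1.6) + (0.6)·(0.6) + (0.6)·(-1.4) + (0.6)·(-0.4)) / 4 = -2.8/4 = -0.7
  S[C,C] = ((-0.4)·(-0.4) + (1.6)·(1.6) + (0.6)·(0.6) + (-1.4)·(-1.4) + (-0.4)·(-0.4)) / 4 = 5.2/4 = 1.3

S is symmetric (S[j,i] = S[i,j]). Assembling:

S = [[2.7, -1.1, 1.65],
 [-1.1, 0.8, -0.7],
 [1.65, -0.7, 1.3]]


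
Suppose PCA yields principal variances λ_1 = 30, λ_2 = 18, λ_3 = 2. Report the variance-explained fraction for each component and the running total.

Step 1 — total variance = trace(Sigma) = Σ λ_i = 30 + 18 + 2 = 50.

Step 2 — fraction explained by component i = λ_i / Σ λ:
  PC1: 30/50 = 0.6
  PC2: 18/50 = 0.36
  PC3: 2/50 = 0.04

Step 3 — cumulative fraction after k components = (λ_1 + ... + λ_k) / Σ λ:
  k = 1: 30/50 = 0.6
  k = 2: (30 + 18)/50 = 48/50 = 0.96
  k = 3: (30 + 18 + 2)/50 = 50/50 = 1

Summary (fraction, with percent):

explained: PC1 0.6 (60%), PC2 0.36 (36%), PC3 0.04 (4%);  cumulative: 0.6, 0.96, 1


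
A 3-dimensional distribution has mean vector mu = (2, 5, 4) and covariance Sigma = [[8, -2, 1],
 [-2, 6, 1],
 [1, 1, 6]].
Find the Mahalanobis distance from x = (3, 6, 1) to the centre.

Step 1 — centre the observation: (x - mu) = (1, 1, -3).

Step 2 — invert Sigma (cofactor / det for 3×3, or solve directly):
  Sigma^{-1} = [[0.1423, 0.0528, -0.0325],
 [0.0528, 0.1911, -0.0407],
 [-0.0325, -0.0407, 0.1789]].

Step 3 — form the quadratic (x - mu)^T · Sigma^{-1} · (x - mu):
  Sigma^{-1} · (x - mu) = (0.2927, 0.3659, -0.6098).
  (x - mu)^T · [Sigma^{-1} · (x - mu)] = (1)·(0.2927) + (1)·(0.3659) + (-3)·(-0.6098) = 2.4878.

Step 4 — take square root: d = √(2.4878) ≈ 1.5773.

d(x, mu) = √(2.4878) ≈ 1.5773


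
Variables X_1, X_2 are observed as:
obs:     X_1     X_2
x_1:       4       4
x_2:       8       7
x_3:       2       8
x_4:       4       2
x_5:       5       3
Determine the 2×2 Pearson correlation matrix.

Step 1 — column means:
  mean(X_1) = (4 + 8 + 2 + 4 + 5) / 5 = 23/5 = 4.6
  mean(X_2) = (4 + 7 + 8 + 2 + 3) / 5 = 24/5 = 4.8

Step 2 — sample variances and covariances s[i,j] = (1/(n-1)) · Σ_k (x_{k,i} - mean_i) · (x_{k,j} - mean_j), with n-1 = 4:
  s[X_1,X_1] = ((-0.6)·(-0.6) + (3.4)·(3.4) + (-2.6)·(-2.6) + (-0.6)·(-0.6) + (0.4)·(0.4)) / 4 = 19.2/4 = 4.8
  s[X_1,X_2] = ((-0.6)·(-0.8) + (3.4)·(2.2) + (-2.6)·(3.2) + (-0.6)·(-2.8) + (0.4)·(-1.8)) / 4 = 0.6/4 = 0.15
  s[X_2,X_2] = ((-0.8)·(-0.8) + (2.2)·(2.2) + (3.2)·(3.2) + (-2.8)·(-2.8) + (-1.8)·(-1.8)) / 4 = 26.8/4 = 6.7
  Sample standard deviations s_i = √(s[i,i]):
  s(X_1) = √(4.8) = 2.1909
  s(X_2) = √(6.7) = 2.5884

Step 3 — r_{ij} = s_{ij} / (s_i · s_j):
  r[X_1,X_1] = 1 (diagonal).
  r[X_1,X_2] = 0.15 / (2.1909 · 2.5884) = 0.15 / 5.671 = 0.0265
  r[X_2,X_2] = 1 (diagonal).

R is symmetric with unit diagonal. Assembling:

R = [[1, 0.0265],
 [0.0265, 1]]


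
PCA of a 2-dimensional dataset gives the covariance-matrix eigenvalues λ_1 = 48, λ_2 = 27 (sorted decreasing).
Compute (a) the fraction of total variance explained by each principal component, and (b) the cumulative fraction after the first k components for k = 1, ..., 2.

Step 1 — total variance = trace(Sigma) = Σ λ_i = 48 + 27 = 75.

Step 2 — fraction explained by component i = λ_i / Σ λ:
  PC1: 48/75 = 0.64
  PC2: 27/75 = 0.36

Step 3 — cumulative fraction after k components = (λ_1 + ... + λ_k) / Σ λ:
  k = 1: 48/75 = 0.64
  k = 2: (48 + 27)/75 = 75/75 = 1

Summary (fraction, with percent):

explained: PC1 0.64 (64%), PC2 0.36 (36%);  cumulative: 0.64, 1


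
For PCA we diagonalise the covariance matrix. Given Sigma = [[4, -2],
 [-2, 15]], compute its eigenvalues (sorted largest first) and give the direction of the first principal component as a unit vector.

Step 1 — characteristic polynomial of 2×2 Sigma:
  det(Sigma - λI) = λ² - trace · λ + det = 0.
  trace = 4 + 15 = 19, det = 4·15 - (-2)² = 56.
Step 2 — discriminant:
  Δ = trace² - 4·det = 361 - 224 = 137.
Step 3 — eigenvalues:
  λ = (trace ± √Δ)/2 = (19 ± 11.7047)/2,
  λ_1 = 15.3523,  λ_2 = 3.6477.

Step 4 — unit eigenvector for λ_1: solve (Sigma - λ_1 I)v = 0. First row:
  (4 - 15.3523)·v_x + (-2)·v_y = 0, i.e. (-11.3523)·v_x + (-2)·v_y = 0,
  so v ∝ (b, λ_1 - a) = (-2, 11.3523); multiply by -1 so the first entry is positive: u = (2, -11.3523).
  ||u|| = √((2)² + (-11.3523)²) = √(132.8758) ≈ 11.5272,
  v_1 = u/||u|| ≈ (0.1735, -0.9848) (||v_1|| = 1).

λ_1 = 15.3523,  λ_2 = 3.6477;  v_1 ≈ (0.1735, -0.9848)


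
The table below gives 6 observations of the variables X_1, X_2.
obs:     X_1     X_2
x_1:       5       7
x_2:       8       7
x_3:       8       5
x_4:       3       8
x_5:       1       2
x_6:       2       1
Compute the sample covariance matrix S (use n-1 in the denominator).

Step 1 — column means:
  mean(X_1) = (5 + 8 + 8 + 3 + 1 + 2) / 6 = 27/6 = 4.5
  mean(X_2) = (7 + 7 + 5 + 8 + 2 + 1) / 6 = 30/6 = 5

Step 2 — sample covariance S[i,j] = (1/(n-1)) · Σ_k (x_{k,i} - mean_i) · (x_{k,j} - mean_j), with n-1 = 5.
  S[X_1,X_1] = ((0.5)·(0.5) + (3.5)·(3.5) + (3.5)·(3.5) + (-1.5)·(-1.5) + (-3.5)·(-3.5) + (-2.5)·(-2.5)) / 5 = 45.5/5 = 9.1
  S[X_1,X_2] = ((0.5)·(2) + (3.5)·(2) + (3.5)·(0) + (-1.5)·(3) + (-3.5)·(-3) + (-2.5)·(-4)) / 5 = 24/5 = 4.8
  S[X_2,X_2] = ((2)·(2) + (2)·(2) + (0)·(0) + (3)·(3) + (-3)·(-3) + (-4)·(-4)) / 5 = 42/5 = 8.4

S is symmetric (S[j,i] = S[i,j]). Assembling:

S = [[9.1, 4.8],
 [4.8, 8.4]]


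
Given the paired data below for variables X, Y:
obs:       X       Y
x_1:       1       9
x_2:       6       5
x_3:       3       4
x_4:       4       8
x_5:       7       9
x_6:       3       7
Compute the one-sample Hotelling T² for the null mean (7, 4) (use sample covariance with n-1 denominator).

Step 1 — sample mean vector:
  mean(X) = (1 + 6 + 3 + 4 + 7 + 3) / 6 = 24/6 = 4
  mean(Y) = (9 + 5 + 4 + 8 + 9 + 7) / 6 = 42/6 = 7
  x̄ = (4, 7),  deviation x̄ - mu_0 = (4, 7) - (7, 4) = (-3, 3).

Step 2 — sample covariance matrix, S[i,j] = (1/(n-1)) · Σ_k (x_{k,i} - mean_i) · (x_{k,j} - mean_j), divisor n-1 = 5:
  S[X,X] = ((-3)·(-3) + (2)·(2) + (-1)·(-1) + (0)·(0) + (3)·(3) + (-1)·(-1)) / 5 = 24/5 = 4.8
  S[X,Y] = ((-3)·(2) + (2)·(-2) + (-1)·(-3) + (0)·(1) + (3)·(2) + (-1)·(0)) / 5 = -1/5 = -0.2
  S[Y,Y] = ((2)·(2) + (-2)·(-2) + (-3)·(-3) + (1)·(1) + (2)·(2) + (0)·(0)) / 5 = 22/5 = 4.4
  S = [[4.8, -0.2],
 [-0.2, 4.4]].

Step 3 — invert S. det(S) = 4.8·4.4 - (-0.2)² = 21.08.
  S^{-1} = (1/det) · [[d, -b], [-b, a]] = [[0.2087, 0.0095],
 [0.0095, 0.2277]].

Step 4 — quadratic form (x̄ - mu_0)^T · S^{-1} · (x̄ - mu_0):
  S^{-1} · (x̄ - mu_0) = (-0.5977, 0.6546),
  (x̄ - mu_0)^T · [...] = (-3)·(-0.5977) + (3)·(0.6546) = 3.7571.

Step 5 — scale by n: T² = 6 · 3.7571 = 22.5427.

T² ≈ 22.5427


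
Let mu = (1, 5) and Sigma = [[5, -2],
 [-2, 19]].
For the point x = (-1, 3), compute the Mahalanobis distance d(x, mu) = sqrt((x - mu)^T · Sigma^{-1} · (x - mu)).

Step 1 — centre the observation: (x - mu) = (-2, -2).

Step 2 — invert Sigma. det(Sigma) = 5·19 - (-2)² = 91.
  Sigma^{-1} = (1/det) · [[d, -b], [-b, a]] = [[0.2088, 0.022],
 [0.022, 0.0549]].

Step 3 — form the quadratic (x - mu)^T · Sigma^{-1} · (x - mu):
  Sigma^{-1} · (x - mu) = (-0.4615, -0.1538).
  (x - mu)^T · [Sigma^{-1} · (x - mu)] = (-2)·(-0.4615) + (-2)·(-0.1538) = 1.2308.

Step 4 — take square root: d = √(1.2308) ≈ 1.1094.

d(x, mu) = √(1.2308) ≈ 1.1094


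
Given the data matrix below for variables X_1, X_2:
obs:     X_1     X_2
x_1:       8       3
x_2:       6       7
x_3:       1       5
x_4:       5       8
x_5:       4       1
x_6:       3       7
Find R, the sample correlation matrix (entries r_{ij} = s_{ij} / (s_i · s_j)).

Step 1 — column means:
  mean(X_1) = (8 + 6 + 1 + 5 + 4 + 3) / 6 = 27/6 = 4.5
  mean(X_2) = (3 + 7 + 5 + 8 + 1 + 7) / 6 = 31/6 = 5.1667

Step 2 — sample variances and covariances s[i,j] = (1/(n-1)) · Σ_k (x_{k,i} - mean_i) · (x_{k,j} - mean_j), with n-1 = 5:
  s[X_1,X_1] = ((3.5)·(3.5) + (1.5)·(1.5) + (-3.5)·(-3.5) + (0.5)·(0.5) + (-0.5)·(-0.5) + (-1.5)·(-1.5)) / 5 = 29.5/5 = 5.9
  s[X_1,X_2] = ((3.5)·(-2.1667) + (1.5)·(1.8333) + (-3.5)·(-0.1667) + (0.5)·(2.8333) + (-0.5)·(-4.1667) + (-1.5)·(1.8333)) / 5 = -3.5/5 = -0.7
  s[X_2,X_2] = ((-2.1667)·(-2.1667) + (1.8333)·(1.8333) + (-0.1667)·(-0.1667) + (2.8333)·(2.8333) + (-4.1667)·(-4.1667) + (1.8333)·(1.8333)) / 5 = 36.8333/5 = 7.3667
  Sample standard deviations s_i = √(s[i,i]):
  s(X_1) = √(5.9) = 2.429
  s(X_2) = √(7.3667) = 2.7142

Step 3 — r_{ij} = s_{ij} / (s_i · s_j):
  r[X_1,X_1] = 1 (diagonal).
  r[X_1,X_2] = -0.7 / (2.429 · 2.7142) = -0.7 / 6.5927 = -0.1062
  r[X_2,X_2] = 1 (diagonal).

R is symmetric with unit diagonal. Assembling:

R = [[1, -0.1062],
 [-0.1062, 1]]


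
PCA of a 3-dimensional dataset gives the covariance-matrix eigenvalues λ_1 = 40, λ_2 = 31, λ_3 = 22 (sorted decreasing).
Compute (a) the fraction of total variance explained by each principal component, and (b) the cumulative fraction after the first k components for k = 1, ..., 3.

Step 1 — total variance = trace(Sigma) = Σ λ_i = 40 + 31 + 22 = 93.

Step 2 — fraction explained by component i = λ_i / Σ λ:
  PC1: 40/93 = 0.4301
  PC2: 31/93 = 0.3333
  PC3: 22/93 = 0.2366

Step 3 — cumulative fraction after k components = (λ_1 + ... + λ_k) / Σ λ:
  k = 1: 40/93 = 0.4301
  k = 2: (40 + 31)/93 = 71/93 = 0.7634
  k = 3: (40 + 31 + 22)/93 = 93/93 = 1

Summary (fraction, with percent):

explained: PC1 0.4301 (43.01%), PC2 0.3333 (33.33%), PC3 0.2366 (23.66%);  cumulative: 0.4301, 0.7634, 1


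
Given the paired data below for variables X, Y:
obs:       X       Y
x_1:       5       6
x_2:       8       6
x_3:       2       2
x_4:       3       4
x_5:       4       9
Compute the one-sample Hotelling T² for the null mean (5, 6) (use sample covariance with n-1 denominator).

Step 1 — sample mean vector:
  mean(X) = (5 + 8 + 2 + 3 + 4) / 5 = 22/5 = 4.4
  mean(Y) = (6 + 6 + 2 + 4 + 9) / 5 = 27/5 = 5.4
  x̄ = (4.4, 5.4),  deviation x̄ - mu_0 = (4.4, 5.4) - (5, 6) = (-0.6, -0.6).

Step 2 — sample covariance matrix, S[i,j] = (1/(n-1)) · Σ_k (x_{k,i} - mean_i) · (x_{k,j} - mean_j), divisor n-1 = 4:
  S[X,X] = ((0.6)·(0.6) + (3.6)·(3.6) + (-2.4)·(-2.4) + (-1.4)·(-1.4) + (-0.4)·(-0.4)) / 4 = 21.2/4 = 5.3
  S[X,Y] = ((0.6)·(0.6) + (3.6)·(0.6) + (-2.4)·(-3.4) + (-1.4)·(-1.4) + (-0.4)·(3.6)) / 4 = 11.2/4 = 2.8
  S[Y,Y] = ((0.6)·(0.6) + (0.6)·(0.6) + (-3.4)·(-3.4) + (-1.4)·(-1.4) + (3.6)·(3.6)) / 4 = 27.2/4 = 6.8
  S = [[5.3, 2.8],
 [2.8, 6.8]].

Step 3 — invert S. det(S) = 5.3·6.8 - (2.8)² = 28.2.
  S^{-1} = (1/det) · [[d, -b], [-b, a]] = [[0.2411, -0.0993],
 [-0.0993, 0.1879]].

Step 4 — quadratic form (x̄ - mu_0)^T · S^{-1} · (x̄ - mu_0):
  S^{-1} · (x̄ - mu_0) = (-0.0851, -0.0532),
  (x̄ - mu_0)^T · [...] = (-0.6)·(-0.0851) + (-0.6)·(-0.0532) = 0.083.

Step 5 — scale by n: T² = 5 · 0.083 = 0.4149.

T² ≈ 0.4149


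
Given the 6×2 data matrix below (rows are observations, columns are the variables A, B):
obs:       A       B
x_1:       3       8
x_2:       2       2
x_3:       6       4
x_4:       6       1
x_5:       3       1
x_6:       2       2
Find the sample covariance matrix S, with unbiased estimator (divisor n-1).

Step 1 — column means:
  mean(A) = (3 + 2 + 6 + 6 + 3 + 2) / 6 = 22/6 = 3.6667
  mean(B) = (8 + 2 + 4 + 1 + 1 + 2) / 6 = 18/6 = 3

Step 2 — sample covariance S[i,j] = (1/(n-1)) · Σ_k (x_{k,i} - mean_i) · (x_{k,j} - mean_j), with n-1 = 5.
  S[A,A] = ((-0.6667)·(-0.6667) + (-1.6667)·(-1.6667) + (2.3333)·(2.3333) + (2.3333)·(2.3333) + (-0.6667)·(-0.6667) + (-1.6667)·(-1.6667)) / 5 = 17.3333/5 = 3.4667
  S[A,B] = ((-0.6667)·(5) + (-1.6667)·(-1) + (2.3333)·(1) + (2.3333)·(-2) + (-0.6667)·(-2) + (-1.6667)·(-1)) / 5 = -1/5 = -0.2
  S[B,B] = ((5)·(5) + (-1)·(-1) + (1)·(1) + (-2)·(-2) + (-2)·(-2) + (-1)·(-1)) / 5 = 36/5 = 7.2

S is symmetric (S[j,i] = S[i,j]). Assembling:

S = [[3.4667, -0.2],
 [-0.2, 7.2]]


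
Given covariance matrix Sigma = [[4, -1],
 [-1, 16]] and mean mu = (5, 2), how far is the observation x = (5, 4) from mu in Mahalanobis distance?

Step 1 — centre the observation: (x - mu) = (0, 2).

Step 2 — invert Sigma. det(Sigma) = 4·16 - (-1)² = 63.
  Sigma^{-1} = (1/det) · [[d, -b], [-b, a]] = [[0.254, 0.0159],
 [0.0159, 0.0635]].

Step 3 — form the quadratic (x - mu)^T · Sigma^{-1} · (x - mu):
  Sigma^{-1} · (x - mu) = (0.0317, 0.127).
  (x - mu)^T · [Sigma^{-1} · (x - mu)] = (0)·(0.0317) + (2)·(0.127) = 0.254.

Step 4 — take square root: d = √(0.254) ≈ 0.504.

d(x, mu) = √(0.254) ≈ 0.504


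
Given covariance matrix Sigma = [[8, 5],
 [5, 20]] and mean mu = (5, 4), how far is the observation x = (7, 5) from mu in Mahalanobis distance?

Step 1 — centre the observation: (x - mu) = (2, 1).

Step 2 — invert Sigma. det(Sigma) = 8·20 - (5)² = 135.
  Sigma^{-1} = (1/det) · [[d, -b], [-b, a]] = [[0.1481, -0.037],
 [-0.037, 0.0593]].

Step 3 — form the quadratic (x - mu)^T · Sigma^{-1} · (x - mu):
  Sigma^{-1} · (x - mu) = (0.2593, -0.0148).
  (x - mu)^T · [Sigma^{-1} · (x - mu)] = (2)·(0.2593) + (1)·(-0.0148) = 0.5037.

Step 4 — take square root: d = √(0.5037) ≈ 0.7097.

d(x, mu) = √(0.5037) ≈ 0.7097


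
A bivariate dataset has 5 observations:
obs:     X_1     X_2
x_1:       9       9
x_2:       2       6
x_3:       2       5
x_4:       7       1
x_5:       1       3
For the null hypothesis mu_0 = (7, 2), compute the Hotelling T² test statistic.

Step 1 — sample mean vector:
  mean(X_1) = (9 + 2 + 2 + 7 + 1) / 5 = 21/5 = 4.2
  mean(X_2) = (9 + 6 + 5 + 1 + 3) / 5 = 24/5 = 4.8
  x̄ = (4.2, 4.8),  deviation x̄ - mu_0 = (4.2, 4.8) - (7, 2) = (-2.8, 2.8).

Step 2 — sample covariance matrix, S[i,j] = (1/(n-1)) · Σ_k (x_{k,i} - mean_i) · (x_{k,j} - mean_j), divisor n-1 = 4:
  S[X_1,X_1] = ((4.8)·(4.8) + (-2.2)·(-2.2) + (-2.2)·(-2.2) + (2.8)·(2.8) + (-3.2)·(-3.2)) / 4 = 50.8/4 = 12.7
  S[X_1,X_2] = ((4.8)·(4.2) + (-2.2)·(1.2) + (-2.2)·(0.2) + (2.8)·(-3.8) + (-3.2)·(-1.8)) / 4 = 12.2/4 = 3.05
  S[X_2,X_2] = ((4.2)·(4.2) + (1.2)·(1.2) + (0.2)·(0.2) + (-3.8)·(-3.8) + (-1.8)·(-1.8)) / 4 = 36.8/4 = 9.2
  S = [[12.7, 3.05],
 [3.05, 9.2]].

Step 3 — invert S. det(S) = 12.7·9.2 - (3.05)² = 107.5375.
  S^{-1} = (1/det) · [[d, -b], [-b, a]] = [[0.0856, -0.0284],
 [-0.0284, 0.1181]].

Step 4 — quadratic form (x̄ - mu_0)^T · S^{-1} · (x̄ - mu_0):
  S^{-1} · (x̄ - mu_0) = (-0.319, 0.4101),
  (x̄ - mu_0)^T · [...] = (-2.8)·(-0.319) + (2.8)·(0.4101) = 2.0413.

Step 5 — scale by n: T² = 5 · 2.0413 = 10.2067.

T² ≈ 10.2067


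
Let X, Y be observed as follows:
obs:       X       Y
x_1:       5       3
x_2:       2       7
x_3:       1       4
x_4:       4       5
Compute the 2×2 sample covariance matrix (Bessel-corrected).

Step 1 — column means:
  mean(X) = (5 + 2 + 1 + 4) / 4 = 12/4 = 3
  mean(Y) = (3 + 7 + 4 + 5) / 4 = 19/4 = 4.75

Step 2 — sample covariance S[i,j] = (1/(n-1)) · Σ_k (x_{k,i} - mean_i) · (x_{k,j} - mean_j), with n-1 = 3.
  S[X,X] = ((2)·(2) + (-1)·(-1) + (-2)·(-2) + (1)·(1)) / 3 = 10/3 = 3.3333
  S[X,Y] = ((2)·(-1.75) + (-1)·(2.25) + (-2)·(-0.75) + (1)·(0.25)) / 3 = -4/3 = -1.3333
  S[Y,Y] = ((-1.75)·(-1.75) + (2.25)·(2.25) + (-0.75)·(-0.75) + (0.25)·(0.25)) / 3 = 8.75/3 = 2.9167

S is symmetric (S[j,i] = S[i,j]). Assembling:

S = [[3.3333, -1.3333],
 [-1.3333, 2.9167]]


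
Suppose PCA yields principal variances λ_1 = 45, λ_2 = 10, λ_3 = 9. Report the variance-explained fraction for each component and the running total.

Step 1 — total variance = trace(Sigma) = Σ λ_i = 45 + 10 + 9 = 64.

Step 2 — fraction explained by component i = λ_i / Σ λ:
  PC1: 45/64 = 0.7031
  PC2: 10/64 = 0.1562
  PC3: 9/64 = 0.1406

Step 3 — cumulative fraction after k components = (λ_1 + ... + λ_k) / Σ λ:
  k = 1: 45/64 = 0.7031
  k = 2: (45 + 10)/64 = 55/64 = 0.8594
  k = 3: (45 + 10 + 9)/64 = 64/64 = 1

Summary (fraction, with percent):

explained: PC1 0.7031 (70.31%), PC2 0.1562 (15.62%), PC3 0.1406 (14.06%);  cumulative: 0.7031, 0.8594, 1


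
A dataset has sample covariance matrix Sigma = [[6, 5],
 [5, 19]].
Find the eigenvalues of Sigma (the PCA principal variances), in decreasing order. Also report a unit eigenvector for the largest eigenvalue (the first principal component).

Step 1 — characteristic polynomial of 2×2 Sigma:
  det(Sigma - λI) = λ² - trace · λ + det = 0.
  trace = 6 + 19 = 25, det = 6·19 - (5)² = 89.
Step 2 — discriminant:
  Δ = trace² - 4·det = 625 - 356 = 269.
Step 3 — eigenvalues:
  λ = (trace ± √Δ)/2 = (25 ± 16.4012)/2,
  λ_1 = 20.7006,  λ_2 = 4.2994.

Step 4 — unit eigenvector for λ_1: solve (Sigma - λ_1 I)v = 0. First row:
  (6 - 20.7006)·v_x + (5)·v_y = 0, i.e. (-14.7006)·v_x + (5)·v_y = 0,
  so v ∝ (b, λ_1 - a) = (5, 14.7006) = u.
  ||u|| = √((5)² + (14.7006)²) = √(241.1079) ≈ 15.5277,
  v_1 = u/||u|| ≈ (0.322, 0.9467) (||v_1|| = 1).

λ_1 = 20.7006,  λ_2 = 4.2994;  v_1 ≈ (0.322, 0.9467)


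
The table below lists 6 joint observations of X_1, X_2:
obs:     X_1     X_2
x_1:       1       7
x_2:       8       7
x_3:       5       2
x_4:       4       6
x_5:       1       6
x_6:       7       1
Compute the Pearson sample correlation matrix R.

Step 1 — column means:
  mean(X_1) = (1 + 8 + 5 + 4 + 1 + 7) / 6 = 26/6 = 4.3333
  mean(X_2) = (7 + 7 + 2 + 6 + 6 + 1) / 6 = 29/6 = 4.8333

Step 2 — sample variances and covariances s[i,j] = (1/(n-1)) · Σ_k (x_{k,i} - mean_i) · (x_{k,j} - mean_j), with n-1 = 5:
  s[X_1,X_1] = ((-3.3333)·(-3.3333) + (3.6667)·(3.6667) + (0.6667)·(0.6667) + (-0.3333)·(-0.3333) + (-3.3333)·(-3.3333) + (2.6667)·(2.6667)) / 5 = 43.3333/5 = 8.6667
  s[X_1,X_2] = ((-3.3333)·(2.1667) + (3.6667)·(2.1667) + (0.6667)·(-2.8333) + (-0.3333)·(1.1667) + (-3.3333)·(1.1667) + (2.6667)·(-3.8333)) / 5 = -15.6667/5 = -3.1333
  s[X_2,X_2] = ((2.1667)·(2.1667) + (2.1667)·(2.1667) + (-2.8333)·(-2.8333) + (1.1667)·(1.1667) + (1.1667)·(1.1667) + (-3.8333)·(-3.8333)) / 5 = 34.8333/5 = 6.9667
  Sample standard deviations s_i = √(s[i,i]):
  s(X_1) = √(8.6667) = 2.9439
  s(X_2) = √(6.9667) = 2.6394

Step 3 — r_{ij} = s_{ij} / (s_i · s_j):
  r[X_1,X_1] = 1 (diagonal).
  r[X_1,X_2] = -3.1333 / (2.9439 · 2.6394) = -3.1333 / 7.7703 = -0.4032
  r[X_2,X_2] = 1 (diagonal).

R is symmetric with unit diagonal. Assembling:

R = [[1, -0.4032],
 [-0.4032, 1]]


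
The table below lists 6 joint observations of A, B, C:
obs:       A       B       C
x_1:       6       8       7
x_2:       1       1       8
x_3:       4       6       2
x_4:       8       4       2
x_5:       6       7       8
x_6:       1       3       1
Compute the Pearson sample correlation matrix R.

Step 1 — column means:
  mean(A) = (6 + 1 + 4 + 8 + 6 + 1) / 6 = 26/6 = 4.3333
  mean(B) = (8 + 1 + 6 + 4 + 7 + 3) / 6 = 29/6 = 4.8333
  mean(C) = (7 + 8 + 2 + 2 + 8 + 1) / 6 = 28/6 = 4.6667

Step 2 — sample variances and covariances s[i,j] = (1/(n-1)) · Σ_k (x_{k,i} - mean_i) · (x_{k,j} - mean_j), with n-1 = 5:
  s[A,A] = ((1.6667)·(1.6667) + (-3.3333)·(-3.3333) + (-0.3333)·(-0.3333) + (3.6667)·(3.6667) + (1.6667)·(1.6667) + (-3.3333)·(-3.3333)) / 5 = 41.3333/5 = 8.2667
  s[A,B] = ((1.6667)·(3.1667) + (-3.3333)·(-3.8333) + (-0.3333)·(1.1667) + (3.6667)·(-0.8333) + (1.6667)·(2.1667) + (-3.3333)·(-1.8333)) / 5 = 24.3333/5 = 4.8667
  s[A,C] = ((1.6667)·(2.3333) + (-3.3333)·(3.3333) + (-0.3333)·(-2.6667) + (3.6667)·(-2.6667) + (1.6667)·(3.3333) + (-3.3333)·(-3.6667)) / 5 = 1.6667/5 = 0.3333
  s[B,B] = ((3.1667)·(3.1667) + (-3.8333)·(-3.8333) + (1.1667)·(1.1667) + (-0.8333)·(-0.8333) + (2.1667)·(2.1667) + (-1.8333)·(-1.8333)) / 5 = 34.8333/5 = 6.9667
  s[B,C] = ((3.1667)·(2.3333) + (-3.8333)·(3.3333) + (1.1667)·(-2.6667) + (-0.8333)·(-2.6667) + (2.1667)·(3.3333) + (-1.8333)·(-3.6667)) / 5 = 7.6667/5 = 1.5333
  s[C,C] = ((2.3333)·(2.3333) + (3.3333)·(3.3333) + (-2.6667)·(-2.6667) + (-2.6667)·(-2.6667) + (3.3333)·(3.3333) + (-3.6667)·(-3.6667)) / 5 = 55.3333/5 = 11.0667
  Sample standard deviations s_i = √(s[i,i]):
  s(A) = √(8.2667) = 2.8752
  s(B) = √(6.9667) = 2.6394
  s(C) = √(11.0667) = 3.3267

Step 3 — r_{ij} = s_{ij} / (s_i · s_j):
  r[A,A] = 1 (diagonal).
  r[A,B] = 4.8667 / (2.8752 · 2.6394) = 4.8667 / 7.5889 = 0.6413
  r[A,C] = 0.3333 / (2.8752 · 3.3267) = 0.3333 / 9.5648 = 0.0349
  r[B,B] = 1 (diagonal).
  r[B,C] = 1.5333 / (2.6394 · 3.3267) = 1.5333 / 8.7805 = 0.1746
  r[C,C] = 1 (diagonal).

R is symmetric with unit diagonal. Assembling:

R = [[1, 0.6413, 0.0349],
 [0.6413, 1, 0.1746],
 [0.0349, 0.1746, 1]]


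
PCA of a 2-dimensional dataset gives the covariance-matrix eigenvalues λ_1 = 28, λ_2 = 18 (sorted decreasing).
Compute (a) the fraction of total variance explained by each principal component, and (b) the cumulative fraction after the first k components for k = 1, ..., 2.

Step 1 — total variance = trace(Sigma) = Σ λ_i = 28 + 18 = 46.

Step 2 — fraction explained by component i = λ_i / Σ λ:
  PC1: 28/46 = 0.6087
  PC2: 18/46 = 0.3913

Step 3 — cumulative fraction after k components = (λ_1 + ... + λ_k) / Σ λ:
  k = 1: 28/46 = 0.6087
  k = 2: (28 + 18)/46 = 46/46 = 1

Summary (fraction, with percent):

explained: PC1 0.6087 (60.87%), PC2 0.3913 (39.13%);  cumulative: 0.6087, 1


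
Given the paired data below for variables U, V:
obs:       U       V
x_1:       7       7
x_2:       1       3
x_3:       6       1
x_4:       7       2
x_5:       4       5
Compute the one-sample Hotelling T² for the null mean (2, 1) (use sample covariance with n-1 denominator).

Step 1 — sample mean vector:
  mean(U) = (7 + 1 + 6 + 7 + 4) / 5 = 25/5 = 5
  mean(V) = (7 + 3 + 1 + 2 + 5) / 5 = 18/5 = 3.6
  x̄ = (5, 3.6),  deviation x̄ - mu_0 = (5, 3.6) - (2, 1) = (3, 2.6).

Step 2 — sample covariance matrix, S[i,j] = (1/(n-1)) · Σ_k (x_{k,i} - mean_i) · (x_{k,j} - mean_j), divisor n-1 = 4:
  S[U,U] = ((2)·(2) + (-4)·(-4) + (1)·(1) + (2)·(2) + (-1)·(-1)) / 4 = 26/4 = 6.5
  S[U,V] = ((2)·(3.4) + (-4)·(-0.6) + (1)·(-2.6) + (2)·(-1.6) + (-1)·(1.4)) / 4 = 2/4 = 0.5
  S[V,V] = ((3.4)·(3.4) + (-0.6)·(-0.6) + (-2.6)·(-2.6) + (-1.6)·(-1.6) + (1.4)·(1.4)) / 4 = 23.2/4 = 5.8
  S = [[6.5, 0.5],
 [0.5, 5.8]].

Step 3 — invert S. det(S) = 6.5·5.8 - (0.5)² = 37.45.
  S^{-1} = (1/det) · [[d, -b], [-b, a]] = [[0.1549, -0.0134],
 [-0.0134, 0.1736]].

Step 4 — quadratic form (x̄ - mu_0)^T · S^{-1} · (x̄ - mu_0):
  S^{-1} · (x̄ - mu_0) = (0.4299, 0.4112),
  (x̄ - mu_0)^T · [...] = (3)·(0.4299) + (2.6)·(0.4112) = 2.3589.

Step 5 — scale by n: T² = 5 · 2.3589 = 11.7944.

T² ≈ 11.7944


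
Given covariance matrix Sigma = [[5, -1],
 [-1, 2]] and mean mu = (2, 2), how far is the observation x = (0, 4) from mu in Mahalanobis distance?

Step 1 — centre the observation: (x - mu) = (-2, 2).

Step 2 — invert Sigma. det(Sigma) = 5·2 - (-1)² = 9.
  Sigma^{-1} = (1/det) · [[d, -b], [-b, a]] = [[0.2222, 0.1111],
 [0.1111, 0.5556]].

Step 3 — form the quadratic (x - mu)^T · Sigma^{-1} · (x - mu):
  Sigma^{-1} · (x - mu) = (-0.2222, 0.8889).
  (x - mu)^T · [Sigma^{-1} · (x - mu)] = (-2)·(-0.2222) + (2)·(0.8889) = 2.2222.

Step 4 — take square root: d = √(2.2222) ≈ 1.4907.

d(x, mu) = √(2.2222) ≈ 1.4907


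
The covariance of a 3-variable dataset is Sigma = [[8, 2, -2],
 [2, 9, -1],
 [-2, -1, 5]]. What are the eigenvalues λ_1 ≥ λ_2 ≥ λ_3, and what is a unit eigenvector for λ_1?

Step 1 — characteristic polynomial p(λ) = det(λI - Sigma) = λ³ - tr·λ² + c_1·λ - det, where tr = trace, c_1 = sum of the principal 2×2 minors, det = det(Sigma):
  tr = 8 + 9 + 5 = 22,
  c_1 = (8·9 - (2)²) + (8·5 - (-2)²) + (9·5 - (-1)²) = 68 + 36 + 44 = 148,
  det = 8·(9·5 - (-1)²) - (2)·((2)·5 - (-1)·(-2)) + (-2)·((2)·(-1) - 9·(-2)) = 8·(44) - (2)·(8) + (-2)·(16) = 304.
  So p(λ) = λ³ - 22λ² + 148λ - 304.
Step 2 — look for an integer root (rational root theorem: any rational root is an integer divisor of 304). Testing λ = 4:
  p(4) = 64 - 352 + 592 - 304 = 0  ✓
  Dividing out (λ - 4): p(λ) = (λ - 4)(λ² - 18λ + 76).
Step 3 — remaining eigenvalues from the quadratic λ² - 18λ + 76 = 0:
  Δ = 18² - 4·76 = 324 - 304 = 20,  λ = (18 ± √20)/2 = (18 ± 4.4721)/2 ≈ 11.2361 or 6.7639.
  Sorted: λ_1 = 11.2361,  λ_2 = 6.7639,  λ_3 = 4  (check: sum = 22 = tr ✓).

Step 4 — unit eigenvector for λ_1 ≈ 11.2361: v spans the null space of (Sigma - λ_1 I), whose rows are
  r_1 = (-3.2361, 2, -2),  r_2 = (2, -2.2361, -1),  r_3 = (-2, -1, -6.2361).
  v is orthogonal to every row, so take v ∝ r_1 × r_2 = ((2)·(-1) - (-2)·(-2.2361), (-2)·(2) - (-3.2361)·(-1), (-3.2361)·(-2.2361) - (2)·(2)) ≈ (-6.4721, -7.2361, 3.2361).
  Rescale (multiply by -1 so the first nonzero entry is positive): u = (6.4721, 7.2361, -3.2361).
  ||u|| = √((6.4721)² + (7.2361)² + (-3.2361)²) = √(104.7214) ≈ 10.2333,  v_1 = u/||u|| ≈ (0.6325, 0.7071, -0.3162) (||v_1|| = 1).

λ_1 = 11.2361,  λ_2 = 6.7639,  λ_3 = 4;  v_1 ≈ (0.6325, 0.7071, -0.3162)


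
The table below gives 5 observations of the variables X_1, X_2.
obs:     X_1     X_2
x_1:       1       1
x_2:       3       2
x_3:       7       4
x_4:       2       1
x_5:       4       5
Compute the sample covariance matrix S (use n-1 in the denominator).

Step 1 — column means:
  mean(X_1) = (1 + 3 + 7 + 2 + 4) / 5 = 17/5 = 3.4
  mean(X_2) = (1 + 2 + 4 + 1 + 5) / 5 = 13/5 = 2.6

Step 2 — sample covariance S[i,j] = (1/(n-1)) · Σ_k (x_{k,i} - mean_i) · (x_{k,j} - mean_j), with n-1 = 4.
  S[X_1,X_1] = ((-2.4)·(-2.4) + (-0.4)·(-0.4) + (3.6)·(3.6) + (-1.4)·(-1.4) + (0.6)·(0.6)) / 4 = 21.2/4 = 5.3
  S[X_1,X_2] = ((-2.4)·(-1.6) + (-0.4)·(-0.6) + (3.6)·(1.4) + (-1.4)·(-1.6) + (0.6)·(2.4)) / 4 = 12.8/4 = 3.2
  S[X_2,X_2] = ((-1.6)·(-1.6) + (-0.6)·(-0.6) + (1.4)·(1.4) + (-1.6)·(-1.6) + (2.4)·(2.4)) / 4 = 13.2/4 = 3.3

S is symmetric (S[j,i] = S[i,j]). Assembling:

S = [[5.3, 3.2],
 [3.2, 3.3]]


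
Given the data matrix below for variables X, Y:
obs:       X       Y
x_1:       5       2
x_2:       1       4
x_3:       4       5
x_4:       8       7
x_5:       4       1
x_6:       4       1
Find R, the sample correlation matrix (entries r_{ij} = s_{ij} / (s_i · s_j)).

Step 1 — column means:
  mean(X) = (5 + 1 + 4 + 8 + 4 + 4) / 6 = 26/6 = 4.3333
  mean(Y) = (2 + 4 + 5 + 7 + 1 + 1) / 6 = 20/6 = 3.3333

Step 2 — sample variances and covariances s[i,j] = (1/(n-1)) · Σ_k (x_{k,i} - mean_i) · (x_{k,j} - mean_j), with n-1 = 5:
  s[X,X] = ((0.6667)·(0.6667) + (-3.3333)·(-3.3333) + (-0.3333)·(-0.3333) + (3.6667)·(3.6667) + (-0.3333)·(-0.3333) + (-0.3333)·(-0.3333)) / 5 = 25.3333/5 = 5.0667
  s[X,Y] = ((0.6667)·(-1.3333) + (-3.3333)·(0.6667) + (-0.3333)·(1.6667) + (3.6667)·(3.6667) + (-0.3333)·(-2.3333) + (-0.3333)·(-2.3333)) / 5 = 11.3333/5 = 2.2667
  s[Y,Y] = ((-1.3333)·(-1.3333) + (0.6667)·(0.6667) + (1.6667)·(1.6667) + (3.6667)·(3.6667) + (-2.3333)·(-2.3333) + (-2.3333)·(-2.3333)) / 5 = 29.3333/5 = 5.8667
  Sample standard deviations s_i = √(s[i,i]):
  s(X) = √(5.0667) = 2.2509
  s(Y) = √(5.8667) = 2.4221

Step 3 — r_{ij} = s_{ij} / (s_i · s_j):
  r[X,X] = 1 (diagonal).
  r[X,Y] = 2.2667 / (2.2509 · 2.4221) = 2.2667 / 5.452 = 0.4157
  r[Y,Y] = 1 (diagonal).

R is symmetric with unit diagonal. Assembling:

R = [[1, 0.4157],
 [0.4157, 1]]


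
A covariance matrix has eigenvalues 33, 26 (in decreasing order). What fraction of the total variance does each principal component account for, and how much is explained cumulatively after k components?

Step 1 — total variance = trace(Sigma) = Σ λ_i = 33 + 26 = 59.

Step 2 — fraction explained by component i = λ_i / Σ λ:
  PC1: 33/59 = 0.5593
  PC2: 26/59 = 0.4407

Step 3 — cumulative fraction after k components = (λ_1 + ... + λ_k) / Σ λ:
  k = 1: 33/59 = 0.5593
  k = 2: (33 + 26)/59 = 59/59 = 1

Summary (fraction, with percent):

explained: PC1 0.5593 (55.93%), PC2 0.4407 (44.07%);  cumulative: 0.5593, 1


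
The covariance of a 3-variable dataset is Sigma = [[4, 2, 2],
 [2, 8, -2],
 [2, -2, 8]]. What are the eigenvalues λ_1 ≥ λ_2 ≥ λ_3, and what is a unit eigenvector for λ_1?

Step 1 — characteristic polynomial p(λ) = det(λI - Sigma) = λ³ - tr·λ² + c_1·λ - det, where tr = trace, c_1 = sum of the principal 2×2 minors, det = det(Sigma):
  tr = 4 + 8 + 8 = 20,
  c_1 = (4·8 - (2)²) + (4·8 - (2)²) + (8·8 - (-2)²) = 28 + 28 + 60 = 116,
  det = 4·(8·8 - (-2)²) - (2)·((2)·8 - (-2)·(2)) + (2)·((2)·(-2) - 8·(2)) = 4·(60) - (2)·(20) + (2)·(-20) = 160.
  So p(λ) = λ³ - 20λ² + 116λ - 160.
Step 2 — look for an integer root (rational root theorem: any rational root is an integer divisor of 160). Testing λ = 2:
  p(2) = 8 - 80 + 232 - 160 = 0  ✓
  Dividing out (λ - 2): p(λ) = (λ - 2)(λ² - 18λ + 80).
Step 3 — remaining eigenvalues from the quadratic λ² - 18λ + 80 = 0:
  Δ = 18² - 4·80 = 324 - 320 = 4,  λ = (18 ± √4)/2 = (18 ± 2)/2 = 10 or 8.
  Sorted: λ_1 = 10,  λ_2 = 8,  λ_3 = 2  (check: sum = 20 = tr ✓).

Step 4 — unit eigenvector for λ_1 = 10: v spans the null space of (Sigma - λ_1 I), whose rows are
  r_1 = (-6, 2, 2),  r_2 = (2, -2, -2),  r_3 = (2, -2, -2).
  v is orthogonal to every row, so take v ∝ r_1 × r_2 = ((2)·(-2) - (2)·(-2), (2)·(2) - (-6)·(-2), (-6)·(-2) - (2)·(2)) = (0, -8, 8).
  Rescale (divide by 8; multiply by -1 so the first nonzero entry is positive): u = (0, 1, -1).
  ||u|| = √((0)² + (1)² + (-1)²) = √(2) ≈ 1.4142,  v_1 = u/||u|| ≈ (0, 0.7071, -0.7071) (||v_1|| = 1).

λ_1 = 10,  λ_2 = 8,  λ_3 = 2;  v_1 ≈ (0, 0.7071, -0.7071)


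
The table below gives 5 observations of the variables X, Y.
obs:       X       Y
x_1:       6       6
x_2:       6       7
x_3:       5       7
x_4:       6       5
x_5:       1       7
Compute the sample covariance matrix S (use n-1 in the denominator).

Step 1 — column means:
  mean(X) = (6 + 6 + 5 + 6 + 1) / 5 = 24/5 = 4.8
  mean(Y) = (6 + 7 + 7 + 5 + 7) / 5 = 32/5 = 6.4

Step 2 — sample covariance S[i,j] = (1/(n-1)) · Σ_k (x_{k,i} - mean_i) · (x_{k,j} - mean_j), with n-1 = 4.
  S[X,X] = ((1.2)·(1.2) + (1.2)·(1.2) + (0.2)·(0.2) + (1.2)·(1.2) + (-3.8)·(-3.8)) / 4 = 18.8/4 = 4.7
  S[X,Y] = ((1.2)·(-0.4) + (1.2)·(0.6) + (0.2)·(0.6) + (1.2)·(-1.4) + (-3.8)·(0.6)) / 4 = -3.6/4 = -0.9
  S[Y,Y] = ((-0.4)·(-0.4) + (0.6)·(0.6) + (0.6)·(0.6) + (-1.4)·(-1.4) + (0.6)·(0.6)) / 4 = 3.2/4 = 0.8

S is symmetric (S[j,i] = S[i,j]). Assembling:

S = [[4.7, -0.9],
 [-0.9, 0.8]]


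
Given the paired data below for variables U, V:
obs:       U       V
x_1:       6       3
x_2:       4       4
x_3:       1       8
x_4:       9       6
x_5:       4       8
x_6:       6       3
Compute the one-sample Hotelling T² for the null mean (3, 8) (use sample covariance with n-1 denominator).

Step 1 — sample mean vector:
  mean(U) = (6 + 4 + 1 + 9 + 4 + 6) / 6 = 30/6 = 5
  mean(V) = (3 + 4 + 8 + 6 + 8 + 3) / 6 = 32/6 = 5.3333
  x̄ = (5, 5.3333),  deviation x̄ - mu_0 = (5, 5.3333) - (3, 8) = (2, -2.6667).

Step 2 — sample covariance matrix, S[i,j] = (1/(n-1)) · Σ_k (x_{k,i} - mean_i) · (x_{k,j} - mean_j), divisor n-1 = 5:
  S[U,U] = ((1)·(1) + (-1)·(-1) + (-4)·(-4) + (4)·(4) + (-1)·(-1) + (1)·(1)) / 5 = 36/5 = 7.2
  S[U,V] = ((1)·(-2.3333) + (-1)·(-1.3333) + (-4)·(2.6667) + (4)·(0.6667) + (-1)·(2.6667) + (1)·(-2.3333)) / 5 = -14/5 = -2.8
  S[V,V] = ((-2.3333)·(-2.3333) + (-1.3333)·(-1.3333) + (2.6667)·(2.6667) + (0.6667)·(0.6667) + (2.6667)·(2.6667) + (-2.3333)·(-2.3333)) / 5 = 27.3333/5 = 5.4667
  S = [[7.2, -2.8],
 [-2.8, 5.4667]].

Step 3 — invert S. det(S) = 7.2·5.4667 - (-2.8)² = 31.52.
  S^{-1} = (1/det) · [[d, -b], [-b, a]] = [[0.1734, 0.0888],
 [0.0888, 0.2284]].

Step 4 — quadratic form (x̄ - mu_0)^T · S^{-1} · (x̄ - mu_0):
  S^{-1} · (x̄ - mu_0) = (0.11, -0.4315),
  (x̄ - mu_0)^T · [...] = (2)·(0.11) + (-2.6667)·(-0.4315) = 1.3706.

Step 5 — scale by n: T² = 6 · 1.3706 = 8.2234.

T² ≈ 8.2234


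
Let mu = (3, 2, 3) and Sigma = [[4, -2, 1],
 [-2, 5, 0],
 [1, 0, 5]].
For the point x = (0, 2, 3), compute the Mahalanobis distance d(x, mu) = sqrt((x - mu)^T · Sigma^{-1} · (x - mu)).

Step 1 — centre the observation: (x - mu) = (-3, 0, 0).

Step 2 — invert Sigma (cofactor / det for 3×3, or solve directly):
  Sigma^{-1} = [[0.3333, 0.1333, -0.0667],
 [0.1333, 0.2533, -0.0267],
 [-0.0667, -0.0267, 0.2133]].

Step 3 — form the quadratic (x - mu)^T · Sigma^{-1} · (x - mu):
  Sigma^{-1} · (x - mu) = (-1, -0.4, 0.2).
  (x - mu)^T · [Sigma^{-1} · (x - mu)] = (-3)·(-1) + (0)·(-0.4) + (0)·(0.2) = 3.

Step 4 — take square root: d = √(3) ≈ 1.7321.

d(x, mu) = √(3) ≈ 1.7321


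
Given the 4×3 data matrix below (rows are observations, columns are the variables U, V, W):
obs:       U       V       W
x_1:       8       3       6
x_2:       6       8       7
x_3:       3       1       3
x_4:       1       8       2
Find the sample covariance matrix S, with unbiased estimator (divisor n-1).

Step 1 — column means:
  mean(U) = (8 + 6 + 3 + 1) / 4 = 18/4 = 4.5
  mean(V) = (3 + 8 + 1 + 8) / 4 = 20/4 = 5
  mean(W) = (6 + 7 + 3 + 2) / 4 = 18/4 = 4.5

Step 2 — sample covariance S[i,j] = (1/(n-1)) · Σ_k (x_{k,i} - mean_i) · (x_{k,j} - mean_j), with n-1 = 3.
  S[U,U] = ((3.5)·(3.5) + (1.5)·(1.5) + (-1.5)·(-1.5) + (-3.5)·(-3.5)) / 3 = 29/3 = 9.6667
  S[U,V] = ((3.5)·(-2) + (1.5)·(3) + (-1.5)·(-4) + (-3.5)·(3)) / 3 = -7/3 = -2.3333
  S[U,W] = ((3.5)·(1.5) + (1.5)·(2.5) + (-1.5)·(-1.5) + (-3.5)·(-2.5)) / 3 = 20/3 = 6.6667
  S[V,V] = ((-2)·(-2) + (3)·(3) + (-4)·(-4) + (3)·(3)) / 3 = 38/3 = 12.6667
  S[V,W] = ((-2)·(1.5) + (3)·(2.5) + (-4)·(-1.5) + (3)·(-2.5)) / 3 = 3/3 = 1
  S[W,W] = ((1.5)·(1.5) + (2.5)·(2.5) + (-1.5)·(-1.5) + (-2.5)·(-2.5)) / 3 = 17/3 = 5.6667

S is symmetric (S[j,i] = S[i,j]). Assembling:

S = [[9.6667, -2.3333, 6.6667],
 [-2.3333, 12.6667, 1],
 [6.6667, 1, 5.6667]]


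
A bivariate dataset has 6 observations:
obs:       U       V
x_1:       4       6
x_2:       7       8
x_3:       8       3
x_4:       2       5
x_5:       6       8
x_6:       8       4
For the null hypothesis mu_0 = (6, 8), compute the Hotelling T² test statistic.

Step 1 — sample mean vector:
  mean(U) = (4 + 7 + 8 + 2 + 6 + 8) / 6 = 35/6 = 5.8333
  mean(V) = (6 + 8 + 3 + 5 + 8 + 4) / 6 = 34/6 = 5.6667
  x̄ = (5.8333, 5.6667),  deviation x̄ - mu_0 = (5.8333, 5.6667) - (6, 8) = (-0.1667, -2.3333).

Step 2 — sample covariance matrix, S[i,j] = (1/(n-1)) · Σ_k (x_{k,i} - mean_i) · (x_{k,j} - mean_j), divisor n-1 = 5:
  S[U,U] = ((-1.8333)·(-1.8333) + (1.1667)·(1.1667) + (2.1667)·(2.1667) + (-3.8333)·(-3.8333) + (0.1667)·(0.1667) + (2.1667)·(2.1667)) / 5 = 28.8333/5 = 5.7667
  S[U,V] = ((-1.8333)·(0.3333) + (1.1667)·(2.3333) + (2.1667)·(-2.6667) + (-3.8333)·(-0.6667) + (0.1667)·(2.3333) + (2.1667)·(-1.6667)) / 5 = -4.3333/5 = -0.8667
  S[V,V] = ((0.3333)·(0.3333) + (2.3333)·(2.3333) + (-2.6667)·(-2.6667) + (-0.6667)·(-0.6667) + (2.3333)·(2.3333) + (-1.6667)·(-1.6667)) / 5 = 21.3333/5 = 4.2667
  S = [[5.7667, -0.8667],
 [-0.8667, 4.2667]].

Step 3 — invert S. det(S) = 5.7667·4.2667 - (-0.8667)² = 23.8533.
  S^{-1} = (1/det) · [[d, -b], [-b, a]] = [[0.1789, 0.0363],
 [0.0363, 0.2418]].

Step 4 — quadratic form (x̄ - mu_0)^T · S^{-1} · (x̄ - mu_0):
  S^{-1} · (x̄ - mu_0) = (-0.1146, -0.5702),
  (x̄ - mu_0)^T · [...] = (-0.1667)·(-0.1146) + (-2.3333)·(-0.5702) = 1.3495.

Step 5 — scale by n: T² = 6 · 1.3495 = 8.0967.

T² ≈ 8.0967


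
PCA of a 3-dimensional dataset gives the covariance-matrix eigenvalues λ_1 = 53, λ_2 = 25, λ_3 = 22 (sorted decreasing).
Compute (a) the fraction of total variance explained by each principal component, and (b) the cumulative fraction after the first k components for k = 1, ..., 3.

Step 1 — total variance = trace(Sigma) = Σ λ_i = 53 + 25 + 22 = 100.

Step 2 — fraction explained by component i = λ_i / Σ λ:
  PC1: 53/100 = 0.53
  PC2: 25/100 = 0.25
  PC3: 22/100 = 0.22

Step 3 — cumulative fraction after k components = (λ_1 + ... + λ_k) / Σ λ:
  k = 1: 53/100 = 0.53
  k = 2: (53 + 25)/100 = 78/100 = 0.78
  k = 3: (53 + 25 + 22)/100 = 100/100 = 1

Summary (fraction, with percent):

explained: PC1 0.53 (53%), PC2 0.25 (25%), PC3 0.22 (22%);  cumulative: 0.53, 0.78, 1


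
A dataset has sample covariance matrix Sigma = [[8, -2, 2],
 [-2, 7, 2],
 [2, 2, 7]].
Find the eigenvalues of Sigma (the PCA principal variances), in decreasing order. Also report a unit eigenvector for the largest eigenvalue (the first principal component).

Step 1 — characteristic polynomial p(λ) = det(λI - Sigma) = λ³ - tr·λ² + c_1·λ - det, where tr = trace, c_1 = sum of the principal 2×2 minors, det = det(Sigma):
  tr = 8 + 7 + 7 = 22,
  c_1 = (8·7 - (-2)²) + (8·7 - (2)²) + (7·7 - (2)²) = 52 + 52 + 45 = 149,
  det = 8·(7·7 - (2)²) - (-2)·((-2)·7 - (2)·(2)) + (2)·((-2)·(2) - 7·(2)) = 8·(45) - (-2)·(-18) + (2)·(-18) = 288.
  So p(λ) = λ³ - 22λ² + 149λ - 288.
Step 2 — look for an integer root (rational root theorem: any rational root is an integer divisor of 288). Testing λ = 9:
  p(9) = 729 - 1782 + 1341 - 288 = 0  ✓
  Dividing out (λ - 9): p(λ) = (λ - 9)(λ² - 13λ + 32).
Step 3 — remaining eigenvalues from the quadratic λ² - 13λ + 32 = 0:
  Δ = 13² - 4·32 = 169 - 128 = 41,  λ = (13 ± √41)/2 = (13 ± 6.4031)/2 ≈ 9.7016 or 3.2984.
  Sorted: λ_1 = 9.7016,  λ_2 = 9,  λ_3 = 3.2984  (check: sum = 22 = tr ✓).

Step 4 — unit eigenvector for λ_1 ≈ 9.7016: v spans the null space of (Sigma - λ_1 I), whose rows are
  r_1 = (-1.7016, -2, 2),  r_2 = (-2, -2.7016, 2),  r_3 = (2, 2, -2.7016).
  v is orthogonal to every row, so take v ∝ r_1 × r_2 = ((-2)·(2) - (2)·(-2.7016), (2)·(-2) - (-1.7016)·(2), (-1.7016)·(-2.7016) - (-2)·(-2)) ≈ (1.4031, -0.5969, 0.5969).
  Let u = (1.4031, -0.5969, 0.5969).
  ||u|| = √((1.4031)² + (-0.5969)² + (0.5969)²) = √(2.6813) ≈ 1.6375,  v_1 = u/||u|| ≈ (0.8569, -0.3645, 0.3645) (||v_1|| = 1).

λ_1 = 9.7016,  λ_2 = 9,  λ_3 = 3.2984;  v_1 ≈ (0.8569, -0.3645, 0.3645)
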